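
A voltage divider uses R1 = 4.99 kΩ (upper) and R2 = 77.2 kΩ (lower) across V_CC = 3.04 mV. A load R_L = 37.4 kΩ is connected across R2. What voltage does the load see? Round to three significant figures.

V_out ≈ 2.54 mV

The load sits in parallel with R2, giving an effective lower resistance R2' = R2·R_L/(R2+R_L) = 25.19 kΩ.
Voltage divider with the loaded lower leg: V_out = 3.04 × 25.19/(4.99 + 25.19) = 3.04 × 0.8347 = 2.537 mV.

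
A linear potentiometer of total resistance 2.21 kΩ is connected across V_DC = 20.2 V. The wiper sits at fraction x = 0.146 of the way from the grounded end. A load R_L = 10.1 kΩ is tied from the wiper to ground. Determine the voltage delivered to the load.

V_out ≈ 2.87 V

Split the track: R_lower = x·R_p = 0.3227 kΩ, R_upper = (1−x)·R_p = 1.887 kΩ.
(x·R_p) ‖ R_L = 0.3127 kΩ.
Then V_out = V_DC · 0.3127/(1.887 + 0.3127) = 2.871 V.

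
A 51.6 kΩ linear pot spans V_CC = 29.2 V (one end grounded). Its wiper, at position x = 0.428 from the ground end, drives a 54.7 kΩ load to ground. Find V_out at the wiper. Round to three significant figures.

V_out ≈ 10.2 V

Lower segment x·R_p = 22.08 kΩ; upper segment (1−x)·R_p = 29.52 kΩ.
Lower segment in parallel with the load: 22.08 ‖ 54.7 = 15.73 kΩ.
Then V_out = V_CC · 15.73/(29.52 + 15.73) = 10.15 V.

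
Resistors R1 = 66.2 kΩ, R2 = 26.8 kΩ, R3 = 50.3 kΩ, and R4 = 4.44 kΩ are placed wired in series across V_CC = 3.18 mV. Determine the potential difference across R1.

V ≈ 1.42 mV

ΣR = 66.2 + 26.8 + 50.3 + 4.44 = 147.7 kΩ.
By the voltage-divider rule, V = 3.18 × 66.20/147.7 = 1.425 mV.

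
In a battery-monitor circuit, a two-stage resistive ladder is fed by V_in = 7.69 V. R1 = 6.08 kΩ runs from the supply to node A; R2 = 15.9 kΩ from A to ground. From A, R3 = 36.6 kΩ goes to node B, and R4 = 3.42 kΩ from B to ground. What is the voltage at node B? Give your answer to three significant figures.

Node A sees R2 in parallel with the series input of stage 2, R3 + R4 = 40.02 kΩ.
R2 ‖ (R3+R4) = 11.38 kΩ.
So V_A = 7.69 × 0.6518 = 5.012 V.
V_B = V_A × 0.08546 = 0.4283 V.

V_B ≈ 0.428 V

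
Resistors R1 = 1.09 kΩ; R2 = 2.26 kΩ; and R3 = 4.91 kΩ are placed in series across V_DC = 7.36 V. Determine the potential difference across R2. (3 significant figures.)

V ≈ 2.01 V

Total series resistance ΣR = 1.09 + 2.26 + 4.91 = 8.260 kΩ.
Voltage divider: V = V_DC · (2.260 / 8.260) = 7.36 × 0.2736 = 2.014 V.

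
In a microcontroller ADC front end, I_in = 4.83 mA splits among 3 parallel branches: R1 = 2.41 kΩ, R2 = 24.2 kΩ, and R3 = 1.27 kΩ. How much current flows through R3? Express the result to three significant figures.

I ≈ 3.06 mA

Conductances: ΣG = 1/2.41 + 1/24.2 + 1/1.27 = 1.244 (1/kΩ).
By the current-divider rule, I = I_in · G_k/ΣG = 4.83 × 0.6331 = 3.058 mA.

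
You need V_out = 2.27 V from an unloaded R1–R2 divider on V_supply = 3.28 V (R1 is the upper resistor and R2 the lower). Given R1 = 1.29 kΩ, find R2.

V_out/V_supply = R2/(R1+R2) = 0.6921.
Rearranging, R2 = R1·k/(1−k) = 1.29 × 2.248 = 2.899 kΩ.

R2 ≈ 2.90 kΩ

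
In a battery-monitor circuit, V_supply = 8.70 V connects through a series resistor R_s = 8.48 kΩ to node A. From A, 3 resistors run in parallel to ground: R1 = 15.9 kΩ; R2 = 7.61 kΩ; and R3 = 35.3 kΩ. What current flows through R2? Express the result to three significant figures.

Parallel bank: R_p = 1/(1/15.9 + 1/7.61 + 1/35.3) = 4.492 kΩ.
V_A = 8.70 × 4.492/12.97 = 3.013 V.
I(R2) = V_A / R2 = 3.013/7.61 = 0.3959 mA.
(Check via current divider: I_total = 0.6707 mA; share G_k/ΣG = 0.5903 → same result.)

I ≈ 0.396 mA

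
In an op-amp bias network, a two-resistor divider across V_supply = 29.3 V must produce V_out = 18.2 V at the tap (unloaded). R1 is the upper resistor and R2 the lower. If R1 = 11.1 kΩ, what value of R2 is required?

V_out/V_supply = R2/(R1+R2) = 0.6212.
Rearranging, R2 = R1·k/(1−k) = 11.1 × 1.640 = 18.20 kΩ.

R2 ≈ 18.2 kΩ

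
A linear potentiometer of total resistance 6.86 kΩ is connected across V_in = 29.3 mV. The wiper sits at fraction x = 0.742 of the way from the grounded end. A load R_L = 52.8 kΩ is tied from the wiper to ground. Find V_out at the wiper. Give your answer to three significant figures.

Split the track: R_lower = x·R_p = 5.090 kΩ, R_upper = (1−x)·R_p = 1.770 kΩ.
R_L loads the lower segment: effective lower R = 4.643 kΩ.
Then V_out = V_in · 4.643/(1.770 + 4.643) = 21.21 mV.

V_out ≈ 21.2 mV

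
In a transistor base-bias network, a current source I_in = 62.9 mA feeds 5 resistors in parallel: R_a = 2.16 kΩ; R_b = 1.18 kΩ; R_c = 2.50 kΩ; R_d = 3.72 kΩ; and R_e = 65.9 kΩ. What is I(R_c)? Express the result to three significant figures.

ΣG = 1/2.16 + 1/1.18 + 1/2.50 + 1/3.72 + 1/65.9 = 1.994.
Current divider: I(R_c) = I_in · G_k/ΣG = 62.9 × (0.4000/1.994) = 62.9 × 0.2006 = 12.62 mA.

I ≈ 12.6 mA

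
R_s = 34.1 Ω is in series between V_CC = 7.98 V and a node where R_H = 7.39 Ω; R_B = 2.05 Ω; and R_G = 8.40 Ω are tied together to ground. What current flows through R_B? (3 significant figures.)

Equivalent of the parallel group: R_p = 1.347 Ω.
Node voltage V_A = V_CC · R_p/(R_s + R_p) = 7.98 × 0.03801 = 0.3033 V.
Branch current I = V_A/R_B = 0.3033/2.05 = 0.1480 A.

I ≈ 0.148 A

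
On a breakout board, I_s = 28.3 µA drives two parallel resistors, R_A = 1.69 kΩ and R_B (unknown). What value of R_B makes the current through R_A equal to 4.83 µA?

R_B ≈ 0.348 kΩ

In a two-way split, I_A/I_s = R_B/(R_A + R_B).
4.83/28.3 = R_B/(R_A + R_B) → R_B = R_A · (0.1707)/(1 − 0.1707) = 1.69 × 0.2058 = 0.3478 kΩ.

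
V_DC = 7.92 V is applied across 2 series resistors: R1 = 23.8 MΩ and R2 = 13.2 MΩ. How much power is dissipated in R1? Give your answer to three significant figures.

Series current I = V_DC/ΣR = 7.92/37.00 = 0.2141 µA.
P(R1) = I²·R1 = (0.2141)² × 23.8 = 1.090 µW.

P ≈ 1.09 µW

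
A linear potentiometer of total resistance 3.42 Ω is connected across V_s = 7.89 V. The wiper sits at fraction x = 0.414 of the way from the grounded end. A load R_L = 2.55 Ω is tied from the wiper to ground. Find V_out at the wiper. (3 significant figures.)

V_out ≈ 2.46 V

Lower segment x·R_p = 1.416 Ω; upper segment (1−x)·R_p = 2.004 Ω.
R_L loads the lower segment: effective lower R = 0.9104 Ω.
Loaded-divider output: V_out = 7.89 × 0.3124 = 2.465 V.
(Unloaded: V_out = x·V_s = 3.27 V.)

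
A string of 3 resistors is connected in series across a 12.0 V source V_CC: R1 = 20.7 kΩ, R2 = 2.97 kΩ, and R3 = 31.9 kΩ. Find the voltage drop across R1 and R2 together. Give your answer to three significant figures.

ΣR = 20.7 + 2.97 + 31.9 = 55.57 kΩ.
R_{R1..R2} = 20.7 + 2.97 = 23.67 kΩ.
V = V_CC · R/ΣR = 12.0 × 0.4259 = 5.111 V.

V ≈ 5.11 V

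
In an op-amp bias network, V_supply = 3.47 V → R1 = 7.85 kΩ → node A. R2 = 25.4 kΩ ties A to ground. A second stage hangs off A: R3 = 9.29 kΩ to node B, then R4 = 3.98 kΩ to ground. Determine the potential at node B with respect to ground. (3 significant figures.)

V_B ≈ 0.548 V

The second stage (R3 + R4 = 13.27 kΩ) loads node A in parallel with R2.
R2 ‖ (R3+R4) = 8.716 kΩ.
V_A = 3.47 × 8.716/(7.85 + 8.716) = 1.826 V.
Then the unloaded second divider: V_B = V_A × R4/(R3+R4) = 1.826 × 0.2999 = 0.5476 V.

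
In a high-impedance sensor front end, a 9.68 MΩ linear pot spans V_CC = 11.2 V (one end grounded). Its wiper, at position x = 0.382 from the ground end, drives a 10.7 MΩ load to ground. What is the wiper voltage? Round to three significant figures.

The pot divides into 5.982 MΩ above the wiper and 3.698 MΩ below.
R_L loads the lower segment: effective lower R = 2.748 MΩ.
Then V_out = V_CC · 2.748/(5.982 + 2.748) = 3.525 V.

V_out ≈ 3.53 V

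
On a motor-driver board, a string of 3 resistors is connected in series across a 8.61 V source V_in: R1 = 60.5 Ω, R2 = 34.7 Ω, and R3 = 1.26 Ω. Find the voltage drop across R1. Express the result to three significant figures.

ΣR = 60.5 + 34.7 + 1.26 = 96.46 Ω.
Voltage divider: V = V_in · (60.50 / 96.46) = 8.61 × 0.6272 = 5.400 V.

V ≈ 5.40 V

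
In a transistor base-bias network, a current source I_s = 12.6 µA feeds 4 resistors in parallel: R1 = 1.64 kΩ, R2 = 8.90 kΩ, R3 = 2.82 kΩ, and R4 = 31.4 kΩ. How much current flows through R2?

ΣG = 1/1.64 + 1/8.90 + 1/2.82 + 1/31.4 = 1.109.
By the current-divider rule, I = I_s · G_k/ΣG = 12.6 × 0.1014 = 1.277 µA.

I ≈ 1.28 µA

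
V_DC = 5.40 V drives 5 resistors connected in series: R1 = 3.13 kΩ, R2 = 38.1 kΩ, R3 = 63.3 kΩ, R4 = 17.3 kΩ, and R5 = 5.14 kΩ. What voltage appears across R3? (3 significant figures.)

V ≈ 2.69 V

Total series resistance ΣR = 3.13 + 38.1 + 63.3 + 17.3 + 5.14 = 127.0 kΩ.
Voltage divider: V = V_DC · (63.30 / 127.0) = 5.40 × 0.4985 = 2.692 V.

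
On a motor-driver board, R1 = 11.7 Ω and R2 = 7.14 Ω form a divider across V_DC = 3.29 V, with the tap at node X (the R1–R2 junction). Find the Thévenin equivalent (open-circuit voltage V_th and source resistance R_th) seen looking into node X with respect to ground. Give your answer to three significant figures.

V_th is the unloaded tap voltage: V_DC · R2/(R1+R2) = 3.29 × 0.3790 = 1.247 V.
Zeroing V_DC shorts the top of R1 to ground, so R_th = R1 ‖ R2 = 4.434 Ω.

V_th ≈ 1.25 V, R_th ≈ 4.43 Ω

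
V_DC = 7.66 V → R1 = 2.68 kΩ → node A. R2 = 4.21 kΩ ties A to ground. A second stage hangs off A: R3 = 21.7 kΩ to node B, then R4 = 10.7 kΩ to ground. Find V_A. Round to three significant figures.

V_A ≈ 4.46 V

Looking into the second stage from A: R3 + R4 = 32.40 kΩ appears in parallel with R2.
Effective lower resistance at A: R2 ‖ 32.40 = 3.726 kΩ.
V_A = 7.66 × 3.726/(2.68 + 3.726) = 4.455 V.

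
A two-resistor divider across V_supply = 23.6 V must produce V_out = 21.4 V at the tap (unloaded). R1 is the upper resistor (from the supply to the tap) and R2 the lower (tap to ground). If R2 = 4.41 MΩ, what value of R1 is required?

The divider ratio is R2/(R1+R2) = 21.4/23.6 = 0.9068.
So R1 = R2 · (V_supply/V_out − 1) = 4.41 × (23.6/21.4 − 1) = 4.41 × 0.1028 = 0.4534 MΩ.

R1 ≈ 0.453 MΩ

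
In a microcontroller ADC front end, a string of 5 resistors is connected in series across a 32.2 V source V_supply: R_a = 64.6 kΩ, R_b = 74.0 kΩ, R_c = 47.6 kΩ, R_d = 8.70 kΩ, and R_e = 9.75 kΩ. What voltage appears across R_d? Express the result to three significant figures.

V ≈ 1.37 V

Series total: ΣR = 64.6 + 74.0 + 47.6 + 8.70 + 9.75 = 204.7 kΩ.
By the voltage-divider rule, V = 32.2 × 8.700/204.7 = 1.369 V.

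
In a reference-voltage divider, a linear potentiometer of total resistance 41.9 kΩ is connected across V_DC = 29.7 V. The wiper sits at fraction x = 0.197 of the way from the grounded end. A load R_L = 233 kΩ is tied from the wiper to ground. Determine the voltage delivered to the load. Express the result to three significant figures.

V_out ≈ 5.69 V

Lower segment x·R_p = 8.254 kΩ; upper segment (1−x)·R_p = 33.65 kΩ.
Lower segment in parallel with the load: 8.254 ‖ 233 = 7.972 kΩ.
V_out = 29.7 × 7.972/(33.65 + 7.972) = 5.689 V.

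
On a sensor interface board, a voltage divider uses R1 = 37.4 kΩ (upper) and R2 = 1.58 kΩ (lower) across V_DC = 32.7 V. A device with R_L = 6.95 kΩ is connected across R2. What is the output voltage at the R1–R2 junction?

First combine the lower leg with the load: R2 ‖ R_L = 1.287 kΩ.
Voltage divider with the loaded lower leg: V_out = 32.7 × 1.287/(37.4 + 1.287) = 32.7 × 0.03328 = 1.088 V.
(Unloaded it would be 1.33 V; the load pulls it down.)

V_out ≈ 1.09 V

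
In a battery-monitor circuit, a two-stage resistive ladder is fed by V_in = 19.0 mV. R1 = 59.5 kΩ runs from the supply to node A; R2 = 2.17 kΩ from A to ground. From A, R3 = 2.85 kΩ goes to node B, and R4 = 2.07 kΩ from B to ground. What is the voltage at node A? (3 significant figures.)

Looking into the second stage from A: R3 + R4 = 4.920 kΩ appears in parallel with R2.
R2 ‖ (R3+R4) = 1.506 kΩ.
First divider: V_A = V_in · 1.506/(59.5 + 1.506) = 0.4690 mV.

V_A ≈ 0.469 mV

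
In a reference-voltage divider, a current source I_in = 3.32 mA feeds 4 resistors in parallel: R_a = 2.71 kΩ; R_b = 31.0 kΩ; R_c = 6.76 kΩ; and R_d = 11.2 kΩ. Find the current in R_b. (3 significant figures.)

I ≈ 0.168 mA

Total conductance ΣG = 1/2.71 + 1/31.0 + 1/6.76 + 1/11.2 = 0.6385 (units of 1/kΩ).
Current divider: I(R_b) = I_in · G_k/ΣG = 3.32 × (0.03226/0.6385) = 3.32 × 0.05052 = 0.1677 mA.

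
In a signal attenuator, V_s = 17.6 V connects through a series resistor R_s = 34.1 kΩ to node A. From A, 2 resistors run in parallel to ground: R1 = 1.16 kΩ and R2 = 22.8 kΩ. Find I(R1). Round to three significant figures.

I ≈ 0.476 mA

Equivalent of the parallel group: R_p = 1.104 kΩ.
V_A = 17.6 × 1.104/35.20 = 0.5519 V.
I(R1) = V_A / R1 = 0.5519/1.16 = 0.4757 mA.
(Equivalently: I_total = 0.4999 mA, then current-divider fraction G_k/ΣG = 0.9516.)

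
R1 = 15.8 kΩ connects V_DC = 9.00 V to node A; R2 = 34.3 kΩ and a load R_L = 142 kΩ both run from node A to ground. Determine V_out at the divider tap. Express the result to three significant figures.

V_out ≈ 5.73 V

The load sits in parallel with R2, giving an effective lower resistance R2' = R2·R_L/(R2+R_L) = 27.63 kΩ.
Then V_out = V_DC · R2'/(R1 + R2') = 9.00 × 27.63/43.43 = 5.726 V.
(Unloaded it would be 6.16 V; the load pulls it down.)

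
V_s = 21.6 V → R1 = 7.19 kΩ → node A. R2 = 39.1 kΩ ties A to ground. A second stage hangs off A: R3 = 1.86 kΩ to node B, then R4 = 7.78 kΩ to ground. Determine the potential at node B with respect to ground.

V_B ≈ 9.03 V

Looking into the second stage from A: R3 + R4 = 9.640 kΩ appears in parallel with R2.
R2 ‖ (R3+R4) = 7.733 kΩ.
So V_A = 21.6 × 0.5182 = 11.19 V.
V_B = V_A × 0.8071 = 9.034 V.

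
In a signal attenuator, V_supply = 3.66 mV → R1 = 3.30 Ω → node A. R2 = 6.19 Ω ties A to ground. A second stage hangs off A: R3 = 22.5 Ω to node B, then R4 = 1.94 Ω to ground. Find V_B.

The second stage (R3 + R4 = 24.44 Ω) loads node A in parallel with R2.
Effective lower resistance at A: R2 ‖ 24.44 = 4.939 Ω.
So V_A = 3.66 × 0.5995 = 2.194 mV.
Stage 2 is unloaded, so V_B = V_A · R4/(R3+R4) = 2.194 × 1.94/24.44 = 0.1742 mV.

V_B ≈ 0.174 mV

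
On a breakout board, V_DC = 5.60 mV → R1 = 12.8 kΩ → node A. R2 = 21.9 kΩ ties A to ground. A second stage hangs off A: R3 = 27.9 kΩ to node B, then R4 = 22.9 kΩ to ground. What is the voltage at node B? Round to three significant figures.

Looking into the second stage from A: R3 + R4 = 50.80 kΩ appears in parallel with R2.
Effective lower resistance at A: R2 ‖ 50.80 = 15.30 kΩ.
So V_A = 5.60 × 0.5445 = 3.049 mV.
Stage 2 is unloaded, so V_B = V_A · R4/(R3+R4) = 3.049 × 22.9/50.80 = 1.375 mV.

V_B ≈ 1.37 mV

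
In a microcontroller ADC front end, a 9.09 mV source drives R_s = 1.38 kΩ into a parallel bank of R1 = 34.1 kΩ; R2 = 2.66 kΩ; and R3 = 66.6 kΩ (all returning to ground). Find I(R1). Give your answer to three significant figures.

Parallel bank: R_p = 1/(1/34.1 + 1/2.66 + 1/66.6) = 2.379 kΩ.
V_A = 9.09 × 2.379/3.759 = 5.753 mV.
I(R1) = V_A / R1 = 5.753/34.1 = 0.1687 µA.

I ≈ 0.169 µA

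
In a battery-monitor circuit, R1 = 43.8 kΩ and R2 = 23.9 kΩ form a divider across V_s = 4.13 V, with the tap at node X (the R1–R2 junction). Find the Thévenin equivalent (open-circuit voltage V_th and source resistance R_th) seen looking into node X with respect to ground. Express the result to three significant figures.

V_th is the unloaded tap voltage: V_s · R2/(R1+R2) = 4.13 × 0.3530 = 1.458 V.
Zeroing V_s shorts the top of R1 to ground, so R_th = R1 ‖ R2 = 15.46 kΩ.

V_th ≈ 1.46 V, R_th ≈ 15.5 kΩ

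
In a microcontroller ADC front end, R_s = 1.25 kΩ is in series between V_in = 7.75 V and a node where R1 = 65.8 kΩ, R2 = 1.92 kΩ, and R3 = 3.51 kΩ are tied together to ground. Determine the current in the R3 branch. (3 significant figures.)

Combine the parallel branches: R_p = (1/65.8 + 1/1.92 + 1/3.51)⁻¹ = 1.218 kΩ.
Node voltage V_A = V_in · R_p/(R_s + R_p) = 7.75 × 0.4935 = 3.825 V.
I(R3) = V_A / R3 = 3.825/3.51 = 1.090 mA.
(Check via current divider: I_total = 3.140 mA; share G_k/ΣG = 0.3470 → same result.)

I ≈ 1.09 mA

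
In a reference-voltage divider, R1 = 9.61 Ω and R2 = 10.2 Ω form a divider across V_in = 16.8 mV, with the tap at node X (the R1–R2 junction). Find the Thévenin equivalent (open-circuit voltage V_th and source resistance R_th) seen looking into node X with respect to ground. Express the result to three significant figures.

Open-circuit (no load on X): V_th = V_in · R2/(R1 + R2) = 16.8 × 10.2/(9.610 + 10.2) = 8.650 mV.
Looking into X with the source shorted: R_th = R1·R2/(R1+R2) = 9.610 × 10.2/19.81 = 4.948 Ω.

V_th ≈ 8.65 mV, R_th ≈ 4.95 Ω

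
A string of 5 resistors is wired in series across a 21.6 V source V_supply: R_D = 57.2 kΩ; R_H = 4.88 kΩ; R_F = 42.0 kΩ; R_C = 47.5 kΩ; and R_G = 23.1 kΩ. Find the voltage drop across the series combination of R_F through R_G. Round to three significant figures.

ΣR = 57.2 + 4.88 + 42.0 + 47.5 + 23.1 = 174.7 kΩ.
R_{R_F..R_G} = 42.0 + 47.5 + 23.1 = 112.6 kΩ.
V = V_supply · R/ΣR = 21.6 × 0.6446 = 13.92 V.

V ≈ 13.9 V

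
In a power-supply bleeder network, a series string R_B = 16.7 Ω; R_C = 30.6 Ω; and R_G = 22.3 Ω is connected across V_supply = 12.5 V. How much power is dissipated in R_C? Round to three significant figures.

ΣR = 69.60 Ω → I = 12.5/69.60 = 0.1796 A.
P(R_C) = I²·R_C = (0.1796)² × 30.6 = 0.9870 W.

P ≈ 0.987 W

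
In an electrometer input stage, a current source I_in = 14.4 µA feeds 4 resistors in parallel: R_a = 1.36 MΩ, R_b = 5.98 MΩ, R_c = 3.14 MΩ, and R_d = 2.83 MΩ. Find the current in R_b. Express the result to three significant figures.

Total conductance ΣG = 1/1.36 + 1/5.98 + 1/3.14 + 1/2.83 = 1.574 (units of 1/MΩ).
By the current-divider rule, I = I_in · G_k/ΣG = 14.4 × 0.1062 = 1.530 µA.

I ≈ 1.53 µA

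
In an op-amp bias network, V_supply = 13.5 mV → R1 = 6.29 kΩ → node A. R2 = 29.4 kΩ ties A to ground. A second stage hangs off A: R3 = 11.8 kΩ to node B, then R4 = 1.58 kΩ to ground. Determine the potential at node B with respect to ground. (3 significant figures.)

V_B ≈ 0.947 mV

The second stage (R3 + R4 = 13.38 kΩ) loads node A in parallel with R2.
Effective lower resistance at A: R2 ‖ 13.38 = 9.195 kΩ.
So V_A = 13.5 × 0.5938 = 8.016 mV.
Stage 2 is unloaded, so V_B = V_A · R4/(R3+R4) = 8.016 × 1.58/13.38 = 0.9466 mV.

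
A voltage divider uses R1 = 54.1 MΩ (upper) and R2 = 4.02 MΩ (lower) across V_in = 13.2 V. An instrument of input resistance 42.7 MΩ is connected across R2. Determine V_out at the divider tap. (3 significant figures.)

V_out ≈ 0.839 V

R2 ‖ R_L = (4.02 × 42.7)/(4.02 + 42.7) = 3.674 MΩ.
Then V_out = V_in · R2'/(R1 + R2') = 13.2 × 3.674/57.77 = 0.8394 V.
(Unloaded it would be 0.913 V; the load pulls it down.)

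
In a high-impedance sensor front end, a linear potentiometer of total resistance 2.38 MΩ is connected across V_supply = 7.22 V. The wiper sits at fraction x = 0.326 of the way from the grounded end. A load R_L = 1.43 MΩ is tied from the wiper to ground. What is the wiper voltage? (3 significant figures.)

Split the track: R_lower = x·R_p = 0.7759 MΩ, R_upper = (1−x)·R_p = 1.604 MΩ.
(x·R_p) ‖ R_L = 0.5030 MΩ.
Loaded-divider output: V_out = 7.22 × 0.2387 = 1.723 V.
(Unloaded: V_out = x·V_supply = 2.35 V.)

V_out ≈ 1.72 V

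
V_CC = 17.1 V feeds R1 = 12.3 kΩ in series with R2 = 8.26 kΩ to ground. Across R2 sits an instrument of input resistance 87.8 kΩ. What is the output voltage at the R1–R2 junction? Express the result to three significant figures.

R2 ‖ R_L = (8.26 × 87.8)/(8.26 + 87.8) = 7.550 kΩ.
Voltage divider with the loaded lower leg: V_out = 17.1 × 7.550/(12.3 + 7.550) = 17.1 × 0.3803 = 6.504 V.

V_out ≈ 6.50 V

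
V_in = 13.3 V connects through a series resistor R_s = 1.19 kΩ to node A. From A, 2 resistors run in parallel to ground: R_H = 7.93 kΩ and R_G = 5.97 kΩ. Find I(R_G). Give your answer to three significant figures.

Parallel bank: R_p = 1/(1/7.93 + 1/5.97) = 3.406 kΩ.
V_A by voltage divider: V_A = 13.3 × 3.406/(1.19 + 3.406) = 9.856 V.
I(R_G) = V_A / R_G = 9.856/5.97 = 1.651 mA.

I ≈ 1.65 mA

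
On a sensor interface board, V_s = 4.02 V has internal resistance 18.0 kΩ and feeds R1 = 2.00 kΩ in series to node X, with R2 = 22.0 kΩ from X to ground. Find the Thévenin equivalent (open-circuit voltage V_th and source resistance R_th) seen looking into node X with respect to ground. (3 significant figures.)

R1' = 18.0 + 2.00 = 20.00 kΩ (source resistance + R1).
Open-circuit (no load on X): V_th = V_s · R2/(R1' + R2) = 4.02 × 22.0/(20.00 + 22.0) = 2.106 V.
With V_s suppressed (replaced by a short), R_th = R1' ‖ R2 = (20.00 × 22.0)/(20.00 + 22.0) = 10.48 kΩ.

V_th ≈ 2.11 V, R_th ≈ 10.5 kΩ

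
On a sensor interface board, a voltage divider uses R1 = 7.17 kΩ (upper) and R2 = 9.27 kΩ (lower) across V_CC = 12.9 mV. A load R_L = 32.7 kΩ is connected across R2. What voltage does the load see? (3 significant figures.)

R2 ‖ R_L = (9.27 × 32.7)/(9.27 + 32.7) = 7.223 kΩ.
Then V_out = V_CC · R2'/(R1 + R2') = 12.9 × 7.223/14.39 = 6.474 mV.
(Unloaded it would be 7.27 mV; the load pulls it down.)

V_out ≈ 6.47 mV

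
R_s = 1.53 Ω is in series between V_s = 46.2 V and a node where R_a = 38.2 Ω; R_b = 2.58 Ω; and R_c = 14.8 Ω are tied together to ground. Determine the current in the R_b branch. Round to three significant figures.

Parallel bank: R_p = 1/(1/38.2 + 1/2.58 + 1/14.8) = 2.078 Ω.
V_A = 46.2 × 2.078/3.608 = 26.61 V.
Branch current I = V_A/R_b = 26.61/2.58 = 10.31 A.

I ≈ 10.3 A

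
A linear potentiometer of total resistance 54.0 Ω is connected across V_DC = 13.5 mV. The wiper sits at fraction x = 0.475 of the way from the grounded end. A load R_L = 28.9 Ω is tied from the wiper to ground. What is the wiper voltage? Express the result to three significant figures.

V_out ≈ 4.37 mV

Split the track: R_lower = x·R_p = 25.65 Ω, R_upper = (1−x)·R_p = 28.35 Ω.
Lower segment in parallel with the load: 25.65 ‖ 28.9 = 13.59 Ω.
Loaded-divider output: V_out = 13.5 × 0.3240 = 4.374 mV.
(Unloaded: V_out = x·V_DC = 6.41 mV.)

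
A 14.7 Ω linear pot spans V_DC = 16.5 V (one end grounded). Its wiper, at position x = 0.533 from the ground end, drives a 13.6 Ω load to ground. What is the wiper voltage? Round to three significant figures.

Split the track: R_lower = x·R_p = 7.835 Ω, R_upper = (1−x)·R_p = 6.865 Ω.
(x·R_p) ‖ R_L = 4.971 Ω.
Then V_out = V_DC · 4.971/(6.865 + 4.971) = 6.930 V.
(Unloaded: V_out = x·V_DC = 8.79 V.)

V_out ≈ 6.93 V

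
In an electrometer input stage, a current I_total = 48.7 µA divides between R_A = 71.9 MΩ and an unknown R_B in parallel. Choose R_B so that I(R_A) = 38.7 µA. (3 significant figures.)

In a two-way split, I_A/I_total = R_B/(R_A + R_B).
With f = 0.7947, R_B = R_A · f/(1−f) = 71.9 × 3.870 = 278.3 MΩ.

R_B ≈ 278 MΩ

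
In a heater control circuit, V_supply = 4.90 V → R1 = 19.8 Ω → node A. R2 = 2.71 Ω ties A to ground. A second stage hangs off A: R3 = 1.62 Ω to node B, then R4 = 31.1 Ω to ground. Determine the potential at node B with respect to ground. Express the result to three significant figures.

Node A sees R2 in parallel with the series input of stage 2, R3 + R4 = 32.72 Ω.
R2 ‖ (R3+R4) = 2.503 Ω.
So V_A = 4.90 × 0.1122 = 0.5499 V.
Stage 2 is unloaded, so V_B = V_A · R4/(R3+R4) = 0.5499 × 31.1/32.72 = 0.5226 V.

V_B ≈ 0.523 V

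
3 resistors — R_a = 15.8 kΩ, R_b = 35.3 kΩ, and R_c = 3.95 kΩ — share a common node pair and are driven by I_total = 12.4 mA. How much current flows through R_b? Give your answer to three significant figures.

Total conductance ΣG = 1/15.8 + 1/35.3 + 1/3.95 = 0.3448 (units of 1/kΩ).
Current divider: I(R_b) = I_total · G_k/ΣG = 12.4 × (0.02833/0.3448) = 12.4 × 0.08216 = 1.019 mA.

I ≈ 1.02 mA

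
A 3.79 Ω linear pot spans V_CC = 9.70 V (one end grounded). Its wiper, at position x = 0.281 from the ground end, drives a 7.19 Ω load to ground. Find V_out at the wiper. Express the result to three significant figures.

V_out ≈ 2.46 V

The pot divides into 2.725 Ω above the wiper and 1.065 Ω below.
(x·R_p) ‖ R_L = 0.9276 Ω.
Then V_out = V_CC · 0.9276/(2.725 + 0.9276) = 2.463 V.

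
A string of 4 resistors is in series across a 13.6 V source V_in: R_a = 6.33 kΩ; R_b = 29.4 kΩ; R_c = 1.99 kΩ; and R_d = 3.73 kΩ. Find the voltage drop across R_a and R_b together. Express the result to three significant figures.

ΣR = 6.33 + 29.4 + 1.99 + 3.73 = 41.45 kΩ.
R_{R_a..R_b} = 6.33 + 29.4 = 35.73 kΩ.
Voltage divider: V = V_in · (35.73 / 41.45) = 13.6 × 0.8620 = 11.72 V.

V ≈ 11.7 V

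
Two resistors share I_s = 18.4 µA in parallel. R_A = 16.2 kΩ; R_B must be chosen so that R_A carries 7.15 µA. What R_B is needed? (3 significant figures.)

In a two-way split, I_A/I_s = R_B/(R_A + R_B).
7.15/18.4 = R_B/(R_A + R_B) → R_B = R_A · (0.3886)/(1 − 0.3886) = 16.2 × 0.6356 = 10.30 kΩ.

R_B ≈ 10.3 kΩ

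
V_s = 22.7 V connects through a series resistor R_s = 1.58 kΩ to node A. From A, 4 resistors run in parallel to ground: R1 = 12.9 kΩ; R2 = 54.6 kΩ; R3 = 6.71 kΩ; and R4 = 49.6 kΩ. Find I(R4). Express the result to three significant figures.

I ≈ 0.323 mA

Parallel bank: R_p = 1/(1/12.9 + 1/54.6 + 1/6.71 + 1/49.6) = 3.773 kΩ.
V_A by voltage divider: V_A = 22.7 × 3.773/(1.58 + 3.773) = 16.00 V.
Branch current I = V_A/R4 = 16.00/49.6 = 0.3226 mA.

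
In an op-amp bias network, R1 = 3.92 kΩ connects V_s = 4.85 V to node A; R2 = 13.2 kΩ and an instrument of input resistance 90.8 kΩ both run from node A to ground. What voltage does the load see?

V_out ≈ 3.62 V

First combine the lower leg with the load: R2 ‖ R_L = 11.52 kΩ.
Voltage divider with the loaded lower leg: V_out = 4.85 × 11.52/(3.92 + 11.52) = 4.85 × 0.7462 = 3.619 V.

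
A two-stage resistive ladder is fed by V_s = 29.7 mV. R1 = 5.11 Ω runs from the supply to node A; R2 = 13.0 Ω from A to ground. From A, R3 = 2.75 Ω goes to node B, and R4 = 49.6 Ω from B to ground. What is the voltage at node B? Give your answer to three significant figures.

V_B ≈ 18.9 mV

Looking into the second stage from A: R3 + R4 = 52.35 Ω appears in parallel with R2.
Effective lower resistance at A: R2 ‖ 52.35 = 10.41 Ω.
V_A = 29.7 × 10.41/(5.11 + 10.41) = 19.92 mV.
V_B = V_A × 0.9475 = 18.88 mV.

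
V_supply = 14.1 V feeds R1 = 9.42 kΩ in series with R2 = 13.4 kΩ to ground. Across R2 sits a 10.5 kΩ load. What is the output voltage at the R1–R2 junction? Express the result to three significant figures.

V_out ≈ 5.42 V

First combine the lower leg with the load: R2 ‖ R_L = 5.887 kΩ.
Then V_out = V_supply · R2'/(R1 + R2') = 14.1 × 5.887/15.31 = 5.423 V.
(Unloaded it would be 8.28 V; the load pulls it down.)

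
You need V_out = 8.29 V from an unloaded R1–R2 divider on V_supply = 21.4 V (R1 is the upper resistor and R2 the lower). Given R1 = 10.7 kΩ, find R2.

R2 ≈ 6.77 kΩ

The divider ratio is R2/(R1+R2) = 8.29/21.4 = 0.3874.
So R2 = R1 · V_out/(V_supply − V_out) = 10.7 × 8.29/(21.4 − 8.29) = 10.7 × 0.6323 = 6.766 kΩ.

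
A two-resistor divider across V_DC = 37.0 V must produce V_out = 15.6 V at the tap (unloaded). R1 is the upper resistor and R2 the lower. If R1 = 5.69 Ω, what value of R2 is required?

The divider ratio is R2/(R1+R2) = 15.6/37.0 = 0.4216.
R2 = R1 · 0.4216/(1 − 0.4216) = 4.148 Ω.

R2 ≈ 4.15 Ω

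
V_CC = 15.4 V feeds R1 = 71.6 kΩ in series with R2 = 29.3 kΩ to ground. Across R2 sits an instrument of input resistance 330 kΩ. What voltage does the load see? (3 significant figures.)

The load sits in parallel with R2, giving an effective lower resistance R2' = R2·R_L/(R2+R_L) = 26.91 kΩ.
Now apply the divider: V_out = 15.4 × 0.2732 = 4.207 V.
(Unloaded it would be 4.47 V; the load pulls it down.)

V_out ≈ 4.21 V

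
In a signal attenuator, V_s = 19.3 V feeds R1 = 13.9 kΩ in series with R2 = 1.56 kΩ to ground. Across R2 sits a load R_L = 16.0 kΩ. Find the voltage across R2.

V_out ≈ 1.79 V

The load sits in parallel with R2, giving an effective lower resistance R2' = R2·R_L/(R2+R_L) = 1.421 kΩ.
Now apply the divider: V_out = 19.3 × 0.09277 = 1.791 V.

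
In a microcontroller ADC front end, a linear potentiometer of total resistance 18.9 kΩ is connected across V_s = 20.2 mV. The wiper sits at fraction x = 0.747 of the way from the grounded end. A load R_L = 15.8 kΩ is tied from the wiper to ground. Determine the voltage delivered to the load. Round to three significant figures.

Lower segment x·R_p = 14.12 kΩ; upper segment (1−x)·R_p = 4.782 kΩ.
Lower segment in parallel with the load: 14.12 ‖ 15.8 = 7.456 kΩ.
V_out = 20.2 × 7.456/(4.782 + 7.456) = 12.31 mV.

V_out ≈ 12.3 mV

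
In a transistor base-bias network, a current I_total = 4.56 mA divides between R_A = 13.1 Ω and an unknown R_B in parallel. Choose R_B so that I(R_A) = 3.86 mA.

R_B ≈ 72.2 Ω

The fraction through R_A equals R_B/(R_A+R_B).
3.86/4.56 = R_B/(R_A + R_B) → R_B = R_A · (0.8465)/(1 − 0.8465) = 13.1 × 5.514 = 72.24 Ω.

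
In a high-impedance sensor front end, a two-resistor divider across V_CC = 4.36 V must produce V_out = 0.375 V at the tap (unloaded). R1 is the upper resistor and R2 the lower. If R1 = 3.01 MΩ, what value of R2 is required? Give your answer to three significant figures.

V_out/V_CC = R2/(R1+R2) = 0.08601.
Rearranging, R2 = R1·k/(1−k) = 3.01 × 0.09410 = 0.2832 MΩ.

R2 ≈ 0.283 MΩ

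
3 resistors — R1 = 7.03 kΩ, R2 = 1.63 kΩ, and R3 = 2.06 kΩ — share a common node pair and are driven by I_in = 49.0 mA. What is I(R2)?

I ≈ 24.2 mA

Conductances: ΣG = 1/7.03 + 1/1.63 + 1/2.06 = 1.241 (1/kΩ).
By the current-divider rule, I = I_in · G_k/ΣG = 49.0 × 0.4943 = 24.22 mA.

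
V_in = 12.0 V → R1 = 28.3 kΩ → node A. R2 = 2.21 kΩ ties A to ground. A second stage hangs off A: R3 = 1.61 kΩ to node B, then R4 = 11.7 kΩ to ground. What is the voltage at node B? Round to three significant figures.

Looking into the second stage from A: R3 + R4 = 13.31 kΩ appears in parallel with R2.
Effective lower resistance at A: R2 ‖ 13.31 = 1.895 kΩ.
So V_A = 12.0 × 0.06277 = 0.7532 V.
Then the unloaded second divider: V_B = V_A × R4/(R3+R4) = 0.7532 × 0.8790 = 0.6621 V.

V_B ≈ 0.662 V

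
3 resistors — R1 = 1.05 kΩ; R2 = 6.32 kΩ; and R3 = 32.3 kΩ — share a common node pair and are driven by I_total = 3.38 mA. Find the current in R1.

I ≈ 2.82 mA

ΣG = 1/1.05 + 1/6.32 + 1/32.3 = 1.142.
Current divider: I(R1) = I_total · G_k/ΣG = 3.38 × (0.9524/1.142) = 3.38 × 0.8343 = 2.820 mA.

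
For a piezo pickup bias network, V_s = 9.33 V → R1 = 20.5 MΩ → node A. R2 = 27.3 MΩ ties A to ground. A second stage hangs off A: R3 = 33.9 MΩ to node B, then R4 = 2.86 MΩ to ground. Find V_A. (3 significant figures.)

V_A ≈ 4.04 V

Node A sees R2 in parallel with the series input of stage 2, R3 + R4 = 36.76 MΩ.
R2 ‖ (R3+R4) = 15.67 MΩ.
V_A = 9.33 × 15.67/(20.5 + 15.67) = 4.041 V.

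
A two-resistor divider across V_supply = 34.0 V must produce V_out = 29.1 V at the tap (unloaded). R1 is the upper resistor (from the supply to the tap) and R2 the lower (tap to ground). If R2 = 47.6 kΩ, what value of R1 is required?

R1 ≈ 8.02 kΩ

The divider ratio is R2/(R1+R2) = 29.1/34.0 = 0.8559.
R1 = R2·(1/k − 1) = 47.6 × 0.1684 = 8.015 kΩ.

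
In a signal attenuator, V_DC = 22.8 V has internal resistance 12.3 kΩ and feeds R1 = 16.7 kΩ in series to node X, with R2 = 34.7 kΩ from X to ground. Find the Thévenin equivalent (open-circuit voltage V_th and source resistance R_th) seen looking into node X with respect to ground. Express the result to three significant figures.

R1' = 12.3 + 16.7 = 29.00 kΩ (source resistance + R1).
V_th is the unloaded tap voltage: V_DC · R2/(R1'+R2) = 22.8 × 0.5447 = 12.42 V.
Zeroing V_DC shorts the top of R1' to ground, so R_th = R1' ‖ R2 = 15.80 kΩ.

V_th ≈ 12.4 V, R_th ≈ 15.8 kΩ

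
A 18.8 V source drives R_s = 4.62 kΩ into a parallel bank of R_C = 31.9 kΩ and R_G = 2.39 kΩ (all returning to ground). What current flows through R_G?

I ≈ 2.56 mA

Combine the parallel branches: R_p = (1/31.9 + 1/2.39)⁻¹ = 2.223 kΩ.
V_A = 18.8 × 2.223/6.843 = 6.108 V.
Branch current I = V_A/R_G = 6.108/2.39 = 2.556 mA.
(Check via current divider: I_total = 2.747 mA; share G_k/ΣG = 0.9303 → same result.)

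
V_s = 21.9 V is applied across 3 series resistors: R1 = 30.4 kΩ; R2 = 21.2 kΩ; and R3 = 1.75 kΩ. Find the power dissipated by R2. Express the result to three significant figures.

P ≈ 3.57 mW

The common current is I = 21.9/53.35 = 0.4105 mA.
P = I²R = 0.1685 × 21.2 = 3.572 mW.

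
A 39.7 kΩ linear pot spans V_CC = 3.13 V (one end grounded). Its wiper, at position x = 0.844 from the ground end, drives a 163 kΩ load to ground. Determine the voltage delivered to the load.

V_out ≈ 2.56 V

Lower segment x·R_p = 33.51 kΩ; upper segment (1−x)·R_p = 6.193 kΩ.
(x·R_p) ‖ R_L = 27.79 kΩ.
Loaded-divider output: V_out = 3.13 × 0.8178 = 2.560 V.
(Unloaded: V_out = x·V_CC = 2.64 V.)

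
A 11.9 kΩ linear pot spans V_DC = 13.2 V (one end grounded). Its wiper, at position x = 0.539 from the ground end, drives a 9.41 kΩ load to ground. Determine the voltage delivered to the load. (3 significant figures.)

V_out ≈ 5.41 V

Split the track: R_lower = x·R_p = 6.414 kΩ, R_upper = (1−x)·R_p = 5.486 kΩ.
(x·R_p) ‖ R_L = 3.814 kΩ.
Then V_out = V_DC · 3.814/(5.486 + 3.814) = 5.414 V.
(Unloaded: V_out = x·V_DC = 7.11 V.)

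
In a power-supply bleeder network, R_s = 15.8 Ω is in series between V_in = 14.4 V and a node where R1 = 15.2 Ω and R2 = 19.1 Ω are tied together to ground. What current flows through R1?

Parallel bank: R_p = 1/(1/15.2 + 1/19.1) = 8.464 Ω.
Node voltage V_A = V_in · R_p/(R_s + R_p) = 14.4 × 0.3488 = 5.023 V.
I(R1) = V_A / R1 = 5.023/15.2 = 0.3305 A.

I ≈ 0.330 A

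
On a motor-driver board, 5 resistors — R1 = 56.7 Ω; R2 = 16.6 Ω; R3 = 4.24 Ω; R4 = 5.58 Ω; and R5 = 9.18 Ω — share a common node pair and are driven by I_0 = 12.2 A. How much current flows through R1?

ΣG = 1/56.7 + 1/16.6 + 1/4.24 + 1/5.58 + 1/9.18 = 0.6019.
Current divider: I(R1) = I_0 · G_k/ΣG = 12.2 × (0.01764/0.6019) = 12.2 × 0.02930 = 0.3575 A.

I ≈ 0.357 A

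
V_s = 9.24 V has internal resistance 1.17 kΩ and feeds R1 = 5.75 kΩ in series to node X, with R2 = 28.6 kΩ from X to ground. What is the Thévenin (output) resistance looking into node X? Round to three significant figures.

R_th ≈ 5.57 kΩ

R1' = 1.17 + 5.75 = 6.920 kΩ (source resistance + R1).
Zeroing V_s shorts the top of R1' to ground, so R_th = R1' ‖ R2 = 5.572 kΩ.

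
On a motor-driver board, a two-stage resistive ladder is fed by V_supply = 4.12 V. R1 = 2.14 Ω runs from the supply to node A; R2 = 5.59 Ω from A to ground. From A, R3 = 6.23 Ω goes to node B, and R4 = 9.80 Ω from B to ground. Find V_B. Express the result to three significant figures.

V_B ≈ 1.66 V

Looking into the second stage from A: R3 + R4 = 16.03 Ω appears in parallel with R2.
Effective lower resistance at A: R2 ‖ 16.03 = 4.145 Ω.
So V_A = 4.12 × 0.6595 = 2.717 V.
Stage 2 is unloaded, so V_B = V_A · R4/(R3+R4) = 2.717 × 9.80/16.03 = 1.661 V.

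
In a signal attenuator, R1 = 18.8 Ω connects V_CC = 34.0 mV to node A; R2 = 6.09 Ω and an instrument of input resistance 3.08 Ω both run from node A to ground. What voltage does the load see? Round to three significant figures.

V_out ≈ 3.34 mV

The load sits in parallel with R2, giving an effective lower resistance R2' = R2·R_L/(R2+R_L) = 2.045 Ω.
Voltage divider with the loaded lower leg: V_out = 34.0 × 2.045/(18.8 + 2.045) = 34.0 × 0.09813 = 3.336 mV.
(Unloaded it would be 8.32 mV; the load pulls it down.)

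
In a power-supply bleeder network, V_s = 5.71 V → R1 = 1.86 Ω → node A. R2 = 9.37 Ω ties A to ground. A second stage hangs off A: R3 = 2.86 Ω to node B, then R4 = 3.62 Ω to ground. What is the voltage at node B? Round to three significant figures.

The second stage (R3 + R4 = 6.480 Ω) loads node A in parallel with R2.
R2 ‖ (R3+R4) = 3.831 Ω.
First divider: V_A = V_s · 3.831/(1.86 + 3.831) = 3.844 V.
V_B = V_A × 0.5586 = 2.147 V.

V_B ≈ 2.15 V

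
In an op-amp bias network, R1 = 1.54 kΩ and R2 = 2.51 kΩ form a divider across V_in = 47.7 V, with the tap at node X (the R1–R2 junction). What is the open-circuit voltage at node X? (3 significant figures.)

V_th is the unloaded tap voltage: V_in · R2/(R1+R2) = 47.7 × 0.6198 = 29.56 V.

V_th ≈ 29.6 V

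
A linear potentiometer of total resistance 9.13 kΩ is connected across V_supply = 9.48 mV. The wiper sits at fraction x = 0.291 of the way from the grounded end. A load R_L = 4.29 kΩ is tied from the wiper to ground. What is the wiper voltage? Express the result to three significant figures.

The pot divides into 6.473 kΩ above the wiper and 2.657 kΩ below.
(x·R_p) ‖ R_L = 1.641 kΩ.
Loaded-divider output: V_out = 9.48 × 0.2022 = 1.917 mV.

V_out ≈ 1.92 mV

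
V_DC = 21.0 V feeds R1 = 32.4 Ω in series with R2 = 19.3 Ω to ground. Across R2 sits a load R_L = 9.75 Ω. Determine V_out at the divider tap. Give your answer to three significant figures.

The load sits in parallel with R2, giving an effective lower resistance R2' = R2·R_L/(R2+R_L) = 6.478 Ω.
Now apply the divider: V_out = 21.0 × 0.1666 = 3.499 V.
(Unloaded it would be 7.84 V; the load pulls it down.)

V_out ≈ 3.50 V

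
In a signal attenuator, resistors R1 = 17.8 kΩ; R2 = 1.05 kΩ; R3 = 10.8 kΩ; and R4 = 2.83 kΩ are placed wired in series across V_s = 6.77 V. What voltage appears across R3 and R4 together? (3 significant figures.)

Series total: ΣR = 17.8 + 1.05 + 10.8 + 2.83 = 32.48 kΩ.
R_{R3..R4} = 10.8 + 2.83 = 13.63 kΩ.
V = V_s · R/ΣR = 6.77 × 0.4196 = 2.841 V.

V ≈ 2.84 V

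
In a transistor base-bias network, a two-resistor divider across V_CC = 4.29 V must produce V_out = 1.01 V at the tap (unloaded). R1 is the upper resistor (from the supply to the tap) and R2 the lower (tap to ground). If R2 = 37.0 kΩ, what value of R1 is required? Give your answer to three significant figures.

R1 ≈ 120 kΩ

Required fraction k = V_out/V_CC = 0.2354.
Rearranging, R1 = R2·(1−k)/k = 37.0 × 3.248 = 120.2 kΩ.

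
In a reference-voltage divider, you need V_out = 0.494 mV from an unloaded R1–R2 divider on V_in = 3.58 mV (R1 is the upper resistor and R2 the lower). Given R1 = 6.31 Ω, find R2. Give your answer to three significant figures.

R2 ≈ 1.01 Ω

Required fraction k = V_out/V_in = 0.1380.
Rearranging, R2 = R1·k/(1−k) = 6.31 × 0.1601 = 1.010 Ω.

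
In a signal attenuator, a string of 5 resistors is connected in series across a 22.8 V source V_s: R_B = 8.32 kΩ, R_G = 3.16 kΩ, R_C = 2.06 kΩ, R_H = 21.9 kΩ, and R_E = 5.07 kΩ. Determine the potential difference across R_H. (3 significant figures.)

V ≈ 12.3 V

ΣR = 8.32 + 3.16 + 2.06 + 21.9 + 5.07 = 40.51 kΩ.
Voltage divider: V = V_s · (21.90 / 40.51) = 22.8 × 0.5406 = 12.33 V.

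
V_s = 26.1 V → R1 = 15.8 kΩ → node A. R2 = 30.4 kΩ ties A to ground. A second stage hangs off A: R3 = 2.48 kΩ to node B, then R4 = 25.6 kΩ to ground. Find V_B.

The second stage (R3 + R4 = 28.08 kΩ) loads node A in parallel with R2.
R2 ‖ (R3+R4) = 14.60 kΩ.
First divider: V_A = V_s · 14.60/(15.8 + 14.60) = 12.53 V.
V_B = V_A × 0.9117 = 11.43 V.

V_B ≈ 11.4 V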